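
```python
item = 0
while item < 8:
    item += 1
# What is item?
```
Trace:
  item=0
  item=1
  item=2
  item=3
  item=4
  item=5
  item=6
  item=7
  item=8

Final answer: 8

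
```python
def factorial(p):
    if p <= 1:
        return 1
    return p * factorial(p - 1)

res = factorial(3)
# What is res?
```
Call trace:
factorial(p=3)
  factorial(p=2)
    factorial(p=1)
    -> return 1
  -> return 2
-> return 6

Final answer: 6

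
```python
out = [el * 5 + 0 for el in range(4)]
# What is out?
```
Trace:
  el=0
  el=1
  el=2
  el=3
  out=[0, 5, 10, 15]

Final answer: [0, 5, 10, 15]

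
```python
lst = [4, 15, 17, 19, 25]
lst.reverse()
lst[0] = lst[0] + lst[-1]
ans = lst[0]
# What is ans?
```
Trace:
  lst=[4, 15, 17, 19, 25]
  lst=[25, 19, 17, 15, 4]
  lst=[29, 19, 17, 15, 4]
  lst=[29, 19, 17, 15, 4], ans=29

Final answer: 29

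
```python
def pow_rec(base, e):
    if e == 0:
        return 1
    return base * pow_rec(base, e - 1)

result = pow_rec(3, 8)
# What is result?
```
Call trace:
pow_rec(base=3, e=8)
  pow_rec(base=3, e=7)
    pow_rec(base=3, e=6)
      pow_rec(base=3, e=5)
        pow_rec(base=3, e=4)
          pow_rec(base=3, e=3)
            pow_rec(base=3, e=2)
              pow_rec(base=3, e=1)
                pow_rec(base=3, e=0)
                -> return 1
              -> return 3
            -> return 9
          -> return 27
        -> return 81
      -> return 243
    -> return 729
  -> return 2187
-> return 6561

Final answer: 6561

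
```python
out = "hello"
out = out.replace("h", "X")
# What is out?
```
Trace:
  out='hello'
  out='Xello'

Final answer: 'Xello'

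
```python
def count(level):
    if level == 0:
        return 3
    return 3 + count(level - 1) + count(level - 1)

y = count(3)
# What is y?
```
Call trace (a repeated sub-call is expanded the first time; later identical calls just restate its return value):
count(level=3)
  count(level=2)
    count(level=1)
      count(level=0)
      -> return 3
      count(level=0)
      -> return 3
    -> return 9
    count(level=1) -> return 9  (same call as traced above)
  -> return 21
  count(level=2) -> return 21  (same call as traced above)
-> return 45

Final answer: 45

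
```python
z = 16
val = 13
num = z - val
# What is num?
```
Trace:
  z=16
  z=16, val=13
  z=16, val=13, num=3

Final answer: 3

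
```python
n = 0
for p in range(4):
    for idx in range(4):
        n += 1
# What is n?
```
Trace:
  n=0
  n=1, p=0, idx=0
  n=2, p=0, idx=1
  n=3, p=0, idx=2
  n=4, p=0, idx=3
  n=5, p=1, idx=0
  n=6, p=1, idx=1
  n=7, p=1, idx=2
  n=8, p=1, idx=3
  n=9, p=2, idx=0
  n=10, p=2, idx=1
  n=11, p=2, idx=2
  n=12, p=2, idx=3
  n=13, p=3, idx=0
  n=14, p=3, idx=1
  n=15, p=3, idx=2
  n=16, p=3, idx=3

Final answer: 16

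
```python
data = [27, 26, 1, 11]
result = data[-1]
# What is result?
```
Trace:
  data=[27, 26, 1, 11]
  data=[27, 26, 1, 11], result=11

Final answer: 11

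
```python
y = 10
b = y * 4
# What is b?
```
Trace:
  y=10
  y=10, b=40

Final answer: 40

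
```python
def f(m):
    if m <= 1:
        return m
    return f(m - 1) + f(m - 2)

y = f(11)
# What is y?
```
Call trace (a repeated sub-call is expanded the first time; later identical calls just restate its return value):
f(m=11)
  f(m=10)
    f(m=9)
      f(m=8)
        f(m=7)
          f(m=6)
            f(m=5)
              f(m=4)
                f(m=3)
                  f(m=2)
                    f(m=1)
                    -> return 1
                    f(m=0)
                    -> return 0
                  -> return 1
                  f(m=1)
                  -> return 1
                -> return 2
                f(m=2) -> return 1  (same call as traced above)
              -> return 3
              f(m=3) -> return 2  (same call as traced above)
            -> return 5
            f(m=4) -> return 3  (same call as traced above)
          -> return 8
          f(m=5) -> return 5  (same call as traced above)
        -> return 13
        f(m=6) -> return 8  (same call as traced above)
      -> return 21
      f(m=7) -> return 13  (same call as traced above)
    -> return 34
    f(m=8) -> return 21  (same call as traced above)
  -> return 55
  f(m=9) -> return 34  (same call as traced above)
-> return 89

Final answer: 89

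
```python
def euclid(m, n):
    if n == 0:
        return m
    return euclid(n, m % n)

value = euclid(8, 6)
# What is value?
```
Call trace:
euclid(m=8, n=6)
  euclid(m=6, n=2)
    euclid(m=2, n=0)
    -> return 2
  -> return 2
-> return 2

Final answer: 2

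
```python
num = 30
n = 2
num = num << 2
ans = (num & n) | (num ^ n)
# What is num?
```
Trace:
  num=30
  num=30, n=2
  num=120, n=2
  num=120, n=2, ans=122

Final answer: 120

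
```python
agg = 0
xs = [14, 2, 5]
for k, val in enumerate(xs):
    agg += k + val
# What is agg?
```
Trace:
  agg=0
  agg=14, k=0, val=14
  agg=17, k=1, val=2
  agg=24, k=2, val=5

Final answer: 24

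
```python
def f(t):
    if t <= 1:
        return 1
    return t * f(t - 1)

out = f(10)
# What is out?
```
Call trace:
f(t=10)
  f(t=9)
    f(t=8)
      f(t=7)
        f(t=6)
          f(t=5)
            f(t=4)
              f(t=3)
                f(t=2)
                  f(t=1)
                  -> return 1
                -> return 2
              -> return 6
            -> return 24
          -> return 120
        -> return 720
      -> return 5040
    -> return 40320
  -> return 362880
-> return 3628800

Final answer: 3628800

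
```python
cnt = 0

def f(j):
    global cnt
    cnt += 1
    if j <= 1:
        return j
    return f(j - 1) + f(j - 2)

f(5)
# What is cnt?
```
Call trace (a repeated sub-call is expanded the first time; later identical calls just restate its return value):
f(j=5)
  f(j=4)
    f(j=3)
      f(j=2)
        f(j=1)
        -> return 1
        f(j=0)
        -> return 0
      -> return 1
      f(j=1)
      -> return 1
    -> return 2
    f(j=2) -> return 1  (same call as traced above)
  -> return 3
  f(j=3) -> return 2  (same call as traced above)
-> return 5

cnt is incremented once per call, so count the calls in each subtree. Let C(j) = number of calls made by f(j).
C(0) = C(1) = 1 (base case, no recursion); C(j) = 1 + C(j - 1) + C(j - 2) otherwise.
C(2) = 1 + C(1) + C(0) = 1 + 1 + 1 = 3
C(3) = 1 + C(2) + C(1) = 1 + 3 + 1 = 5
C(4) = 1 + C(3) + C(2) = 1 + 5 + 3 = 9
C(5) = 1 + C(4) + C(3) = 1 + 9 + 5 = 15
cnt = C(5) = 15

Final answer: 15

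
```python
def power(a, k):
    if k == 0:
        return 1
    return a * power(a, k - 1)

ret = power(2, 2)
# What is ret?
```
Call trace:
power(a=2, k=2)
  power(a=2, k=1)
    power(a=2, k=0)
    -> return 1
  -> return 2
-> return 4

Final answer: 4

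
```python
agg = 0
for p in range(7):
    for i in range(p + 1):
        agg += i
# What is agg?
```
Trace:
  agg=0
  agg=0, p=0, i=0
  agg=0, p=1, i=0
  agg=1, p=1, i=1
  agg=1, p=2, i=0
  agg=2, p=2, i=1
  agg=4, p=2, i=2
  agg=4, p=3, i=0
  agg=5, p=3, i=1
  agg=7, p=3, i=2
  agg=10, p=3, i=3
  agg=10, p=4, i=0
  agg=11, p=4, i=1
  agg=13, p=4, i=2
  agg=16, p=4, i=3
  agg=20, p=4, i=4
  agg=20, p=5, i=0
  agg=21, p=5, i=1
  agg=23, p=5, i=2
  agg=26, p=5, i=3
  agg=30, p=5, i=4
  agg=35, p=5, i=5
  agg=35, p=6, i=0
  agg=36, p=6, i=1
  agg=38, p=6, i=2
  agg=41, p=6, i=3
  agg=45, p=6, i=4
  agg=50, p=6, i=5
  agg=56, p=6, i=6

Final answer: 56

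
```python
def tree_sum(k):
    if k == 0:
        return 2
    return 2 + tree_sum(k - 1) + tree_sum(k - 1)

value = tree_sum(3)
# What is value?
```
Call trace (a repeated sub-call is expanded the first time; later identical calls just restate its return value):
tree_sum(k=3)
  tree_sum(k=2)
    tree_sum(k=1)
      tree_sum(k=0)
      -> return 2
      tree_sum(k=0)
      -> return 2
    -> return 6
    tree_sum(k=1) -> return 6  (same call as traced above)
  -> return 14
  tree_sum(k=2) -> return 14  (same call as traced above)
-> return 30

Final answer: 30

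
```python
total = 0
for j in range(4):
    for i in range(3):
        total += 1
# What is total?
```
Trace:
  total=0
  total=1, j=0, i=0
  total=2, j=0, i=1
  total=3, j=0, i=2
  total=4, j=1, i=0
  total=5, j=1, i=1
  total=6, j=1, i=2
  total=7, j=2, i=0
  total=8, j=2, i=1
  total=9, j=2, i=2
  total=10, j=3, i=0
  total=11, j=3, i=1
  total=12, j=3, i=2

Final answer: 12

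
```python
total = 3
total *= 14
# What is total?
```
Trace:
  total=3
  total=42

Final answer: 42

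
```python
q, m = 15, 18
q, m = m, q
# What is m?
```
Trace:
  q=15, m=18
  q=18, m=15

Final answer: 15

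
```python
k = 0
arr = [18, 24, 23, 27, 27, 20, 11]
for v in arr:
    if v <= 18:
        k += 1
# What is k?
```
Trace:
  k=0
  k=1, v=18
  k=1, v=24
  k=1, v=23
  k=1, v=27
  k=1, v=27
  k=1, v=20
  k=2, v=11

Final answer: 2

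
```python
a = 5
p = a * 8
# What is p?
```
Trace:
  a=5
  a=5, p=40

Final answer: 40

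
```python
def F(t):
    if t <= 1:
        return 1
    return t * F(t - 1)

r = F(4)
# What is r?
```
Call trace:
F(t=4)
  F(t=3)
    F(t=2)
      F(t=1)
      -> return 1
    -> return 2
  -> return 6
-> return 24

Final answer: 24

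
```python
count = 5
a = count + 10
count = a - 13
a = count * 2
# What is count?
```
Trace:
  count=5
  count=5, a=15
  count=2, a=15
  count=2, a=4

Final answer: 2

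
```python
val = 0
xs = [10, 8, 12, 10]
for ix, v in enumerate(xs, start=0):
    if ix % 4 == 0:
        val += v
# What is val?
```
Trace:
  val=0
  val=10, ix=0, v=10
  val=10, ix=1, v=8
  val=10, ix=2, v=12
  val=10, ix=3, v=10

Final answer: 10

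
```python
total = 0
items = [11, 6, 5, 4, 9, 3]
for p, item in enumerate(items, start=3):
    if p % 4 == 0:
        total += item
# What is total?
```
Trace:
  total=0
  total=0, p=3, item=11
  total=6, p=4, item=6
  total=6, p=5, item=5
  total=6, p=6, item=4
  total=6, p=7, item=9
  total=9, p=8, item=3

Final answer: 9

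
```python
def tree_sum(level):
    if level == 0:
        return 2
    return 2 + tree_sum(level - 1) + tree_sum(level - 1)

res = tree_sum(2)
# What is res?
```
Call trace (a repeated sub-call is expanded the first time; later identical calls just restate its return value):
tree_sum(level=2)
  tree_sum(level=1)
    tree_sum(level=0)
    -> return 2
    tree_sum(level=0)
    -> return 2
  -> return 6
  tree_sum(level=1) -> return 6  (same call as traced above)
-> return 14

Final answer: 14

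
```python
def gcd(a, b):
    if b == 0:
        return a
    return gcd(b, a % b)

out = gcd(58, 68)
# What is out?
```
Call trace:
gcd(a=58, b=68)
  gcd(a=68, b=58)
    gcd(a=58, b=10)
      gcd(a=10, b=8)
        gcd(a=8, b=2)
          gcd(a=2, b=0)
          -> return 2
        -> return 2
      -> return 2
    -> return 2
  -> return 2
-> return 2

Final answer: 2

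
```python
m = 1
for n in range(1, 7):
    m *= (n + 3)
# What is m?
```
Trace:
  m=1
  m=4, n=1
  m=20, n=2
  m=120, n=3
  m=840, n=4
  m=6720, n=5
  m=60480, n=6

Final answer: 60480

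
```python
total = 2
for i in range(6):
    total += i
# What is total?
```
Trace:
  total=2
  total=2, i=0
  total=3, i=1
  total=5, i=2
  total=8, i=3
  total=12, i=4
  total=17, i=5

Final answer: 17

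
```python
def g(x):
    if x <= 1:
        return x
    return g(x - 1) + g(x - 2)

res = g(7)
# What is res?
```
Call trace (a repeated sub-call is expanded the first time; later identical calls just restate its return value):
g(x=7)
  g(x=6)
    g(x=5)
      g(x=4)
        g(x=3)
          g(x=2)
            g(x=1)
            -> return 1
            g(x=0)
            -> return 0
          -> return 1
          g(x=1)
          -> return 1
        -> return 2
        g(x=2) -> return 1  (same call as traced above)
      -> return 3
      g(x=3) -> return 2  (same call as traced above)
    -> return 5
    g(x=4) -> return 3  (same call as traced above)
  -> return 8
  g(x=5) -> return 5  (same call as traced above)
-> return 13

Final answer: 13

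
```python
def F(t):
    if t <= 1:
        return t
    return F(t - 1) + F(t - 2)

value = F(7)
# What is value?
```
Call trace (a repeated sub-call is expanded the first time; later identical calls just restate its return value):
F(t=7)
  F(t=6)
    F(t=5)
      F(t=4)
        F(t=3)
          F(t=2)
            F(t=1)
            -> return 1
            F(t=0)
            -> return 0
          -> return 1
          F(t=1)
          -> return 1
        -> return 2
        F(t=2) -> return 1  (same call as traced above)
      -> return 3
      F(t=3) -> return 2  (same call as traced above)
    -> return 5
    F(t=4) -> return 3  (same call as traced above)
  -> return 8
  F(t=5) -> return 5  (same call as traced above)
-> return 13

Final answer: 13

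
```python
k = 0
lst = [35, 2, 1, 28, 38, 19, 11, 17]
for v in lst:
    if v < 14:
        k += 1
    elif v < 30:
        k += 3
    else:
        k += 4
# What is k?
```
Trace:
  k=0
  k=4, v=35
  k=5, v=2
  k=6, v=1
  k=9, v=28
  k=13, v=38
  k=16, v=19
  k=17, v=11
  k=20, v=17

Final answer: 20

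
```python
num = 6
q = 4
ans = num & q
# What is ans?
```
Trace:
  num=6
  num=6, q=4
  num=6, q=4, ans=4

Final answer: 4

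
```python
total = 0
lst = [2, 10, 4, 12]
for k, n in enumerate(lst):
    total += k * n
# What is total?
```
Trace:
  total=0
  total=0, k=0, n=2
  total=10, k=1, n=10
  total=18, k=2, n=4
  total=54, k=3, n=12

Final answer: 54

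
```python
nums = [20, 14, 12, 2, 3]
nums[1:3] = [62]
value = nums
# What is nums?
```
Trace:
  nums=[20, 14, 12, 2, 3]
  nums=[20, 62, 2, 3]
  nums=[20, 62, 2, 3], value=[20, 62, 2, 3]

Final answer: [20, 62, 2, 3]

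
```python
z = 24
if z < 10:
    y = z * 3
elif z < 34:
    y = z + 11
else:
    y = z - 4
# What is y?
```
Trace:
  z=24
  z=24, y=35

Final answer: 35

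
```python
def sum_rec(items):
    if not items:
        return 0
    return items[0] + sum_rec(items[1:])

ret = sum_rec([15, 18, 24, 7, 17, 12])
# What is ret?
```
Call trace:
sum_rec(items=[15, 18, 24, 7, 17, 12])
  sum_rec(items=[18, 24, 7, 17, 12])
    sum_rec(items=[24, 7, 17, 12])
      sum_rec(items=[7, 17, 12])
        sum_rec(items=[17, 12])
          sum_rec(items=[12])
            sum_rec(items=[])
            -> return 0
          -> return 12
        -> return 29
      -> return 36
    -> return 60
  -> return 78
-> return 93

Final answer: 93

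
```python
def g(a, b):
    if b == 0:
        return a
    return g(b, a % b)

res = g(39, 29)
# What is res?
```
Call trace:
g(a=39, b=29)
  g(a=29, b=10)
    g(a=10, b=9)
      g(a=9, b=1)
        g(a=1, b=0)
        -> return 1
      -> return 1
    -> return 1
  -> return 1
-> return 1

Final answer: 1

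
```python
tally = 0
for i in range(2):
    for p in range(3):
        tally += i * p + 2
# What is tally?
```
Trace:
  tally=0
  tally=2, i=0, p=0
  tally=4, i=0, p=1
  tally=6, i=0, p=2
  tally=8, i=1, p=0
  tally=11, i=1, p=1
  tally=15, i=1, p=2

Final answer: 15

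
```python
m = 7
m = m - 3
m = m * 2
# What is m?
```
Trace:
  m=7
  m=4
  m=8

Final answer: 8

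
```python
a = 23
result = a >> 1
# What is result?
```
Trace:
  a=23
  a=23, result=11

Final answer: 11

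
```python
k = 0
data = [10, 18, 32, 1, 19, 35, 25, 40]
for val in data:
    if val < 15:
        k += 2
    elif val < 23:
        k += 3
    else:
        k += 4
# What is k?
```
Trace:
  k=0
  k=2, val=10
  k=5, val=18
  k=9, val=32
  k=11, val=1
  k=14, val=19
  k=18, val=35
  k=22, val=25
  k=26, val=40

Final answer: 26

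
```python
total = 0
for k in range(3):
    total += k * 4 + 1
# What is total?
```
Trace:
  total=0
  total=1, k=0
  total=6, k=1
  total=15, k=2

Final answer: 15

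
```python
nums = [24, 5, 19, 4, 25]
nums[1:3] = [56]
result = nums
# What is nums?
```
Trace:
  nums=[24, 5, 19, 4, 25]
  nums=[24, 56, 4, 25]
  nums=[24, 56, 4, 25], result=[24, 56, 4, 25]

Final answer: [24, 56, 4, 25]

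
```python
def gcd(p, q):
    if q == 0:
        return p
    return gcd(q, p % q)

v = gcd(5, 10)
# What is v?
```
Call trace:
gcd(p=5, q=10)
  gcd(p=10, q=5)
    gcd(p=5, q=0)
    -> return 5
  -> return 5
-> return 5

Final answer: 5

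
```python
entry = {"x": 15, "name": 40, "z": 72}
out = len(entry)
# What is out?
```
Trace:
  entry={'x': 15, 'name': 40, 'z': 72}
  entry={'x': 15, 'name': 40, 'z': 72}, out=3

Final answer: 3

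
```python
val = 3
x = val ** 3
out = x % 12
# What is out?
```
Trace:
  val=3
  val=3, x=27
  val=3, x=27, out=3

Final answer: 3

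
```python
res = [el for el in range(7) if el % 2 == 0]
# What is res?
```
Trace:
  el=0
  el=1
  el=2
  el=3
  el=4
  el=5
  el=6
  res=[0, 2, 4, 6]

Final answer: [0, 2, 4, 6]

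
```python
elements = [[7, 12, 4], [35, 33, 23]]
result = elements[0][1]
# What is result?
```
Trace:
  elements=[[7, 12, 4], [35, 33, 23]]
  elements=[[7, 12, 4], [35, 33, 23]], result=12

Final answer: 12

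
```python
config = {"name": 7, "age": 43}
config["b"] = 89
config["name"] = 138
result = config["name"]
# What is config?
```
Trace:
  config={'name': 7, 'age': 43}
  config={'name': 7, 'age': 43, 'b': 89}
  config={'name': 138, 'age': 43, 'b': 89}
  config={'name': 138, 'age': 43, 'b': 89}, result=138

Final answer: {'name': 138, 'age': 43, 'b': 89}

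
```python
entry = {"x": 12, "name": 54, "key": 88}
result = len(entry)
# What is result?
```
Trace:
  entry={'x': 12, 'name': 54, 'key': 88}
  entry={'x': 12, 'name': 54, 'key': 88}, result=3

Final answer: 3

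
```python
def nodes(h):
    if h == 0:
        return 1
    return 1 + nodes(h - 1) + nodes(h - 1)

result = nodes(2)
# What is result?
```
Call trace (a repeated sub-call is expanded the first time; later identical calls just restate its return value):
nodes(h=2)
  nodes(h=1)
    nodes(h=0)
    -> return 1
    nodes(h=0)
    -> return 1
  -> return 3
  nodes(h=1) -> return 3  (same call as traced above)
-> return 7

Final answer: 7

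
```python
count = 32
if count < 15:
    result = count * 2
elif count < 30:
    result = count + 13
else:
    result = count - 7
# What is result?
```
Trace:
  count=32
  count=32, result=25

Final answer: 25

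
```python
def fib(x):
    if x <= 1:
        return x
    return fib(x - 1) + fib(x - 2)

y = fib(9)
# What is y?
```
Call trace (a repeated sub-call is expanded the first time; later identical calls just restate its return value):
fib(x=9)
  fib(x=8)
    fib(x=7)
      fib(x=6)
        fib(x=5)
          fib(x=4)
            fib(x=3)
              fib(x=2)
                fib(x=1)
                -> return 1
                fib(x=0)
                -> return 0
              -> return 1
              fib(x=1)
              -> return 1
            -> return 2
            fib(x=2) -> return 1  (same call as traced above)
          -> return 3
          fib(x=3) -> return 2  (same call as traced above)
        -> return 5
        fib(x=4) -> return 3  (same call as traced above)
      -> return 8
      fib(x=5) -> return 5  (same call as traced above)
    -> return 13
    fib(x=6) -> return 8  (same call as traced above)
  -> return 21
  fib(x=7) -> return 13  (same call as traced above)
-> return 34

Final answer: 34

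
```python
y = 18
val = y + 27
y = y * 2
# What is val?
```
Trace:
  y=18
  y=18, val=45
  y=36, val=45

Final answer: 45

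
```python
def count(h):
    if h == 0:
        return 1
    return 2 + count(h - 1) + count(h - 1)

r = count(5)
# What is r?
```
Call trace (a repeated sub-call is expanded the first time; later identical calls just restate its return value):
count(h=5)
  count(h=4)
    count(h=3)
      count(h=2)
        count(h=1)
          count(h=0)
          -> return 1
          count(h=0)
          -> return 1
        -> return 4
        count(h=1) -> return 4  (same call as traced above)
      -> return 10
      count(h=2) -> return 10  (same call as traced above)
    -> return 22
    count(h=3) -> return 22  (same call as traced above)
  -> return 46
  count(h=4) -> return 46  (same call as traced above)
-> return 94

Final answer: 94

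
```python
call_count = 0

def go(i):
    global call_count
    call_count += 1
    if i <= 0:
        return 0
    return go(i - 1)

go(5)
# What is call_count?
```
Call trace:
go(i=5)
  go(i=4)
    go(i=3)
      go(i=2)
        go(i=1)
          go(i=0)
          -> return 0
        -> return 0
      -> return 0
    -> return 0
  -> return 0
-> return 0

call_count is incremented once per call. go is entered once for each i = 5, 4, 3, 2, 1, 0 (the i <= 0 call returns without recursing), i.e. 5 + 1 calls.
call_count = 6

Final answer: 6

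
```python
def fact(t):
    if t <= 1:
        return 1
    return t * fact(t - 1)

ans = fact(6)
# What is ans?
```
Call trace:
fact(t=6)
  fact(t=5)
    fact(t=4)
      fact(t=3)
        fact(t=2)
          fact(t=1)
          -> return 1
        -> return 2
      -> return 6
    -> return 24
  -> return 120
-> return 720

Final answer: 720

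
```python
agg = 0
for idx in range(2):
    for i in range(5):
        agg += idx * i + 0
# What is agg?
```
Trace:
  agg=0
  agg=0, idx=0, i=0
  agg=0, idx=0, i=1
  agg=0, idx=0, i=2
  agg=0, idx=0, i=3
  agg=0, idx=0, i=4
  agg=0, idx=1, i=0
  agg=1, idx=1, i=1
  agg=3, idx=1, i=2
  agg=6, idx=1, i=3
  agg=10, idx=1, i=4

Final answer: 10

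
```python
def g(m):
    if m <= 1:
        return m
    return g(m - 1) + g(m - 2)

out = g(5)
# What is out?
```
Call trace (a repeated sub-call is expanded the first time; later identical calls just restate its return value):
g(m=5)
  g(m=4)
    g(m=3)
      g(m=2)
        g(m=1)
        -> return 1
        g(m=0)
        -> return 0
      -> return 1
      g(m=1)
      -> return 1
    -> return 2
    g(m=2) -> return 1  (same call as traced above)
  -> return 3
  g(m=3) -> return 2  (same call as traced above)
-> return 5

Final answer: 5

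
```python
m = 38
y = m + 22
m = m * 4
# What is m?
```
Trace:
  m=38
  m=38, y=60
  m=152, y=60

Final answer: 152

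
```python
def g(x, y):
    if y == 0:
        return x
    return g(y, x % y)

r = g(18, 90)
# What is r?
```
Call trace:
g(x=18, y=90)
  g(x=90, y=18)
    g(x=18, y=0)
    -> return 18
  -> return 18
-> return 18

Final answer: 18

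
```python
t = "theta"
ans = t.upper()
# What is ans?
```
Trace:
  t='theta'
  t='theta', ans='THETA'

Final answer: 'THETA'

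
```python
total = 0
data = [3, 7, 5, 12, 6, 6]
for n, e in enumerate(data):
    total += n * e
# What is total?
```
Trace:
  total=0
  total=0, n=0, e=3
  total=7, n=1, e=7
  total=17, n=2, e=5
  total=53, n=3, e=12
  total=77, n=4, e=6
  total=107, n=5, e=6

Final answer: 107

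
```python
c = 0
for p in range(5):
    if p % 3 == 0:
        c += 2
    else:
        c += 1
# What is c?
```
Trace:
  c=0
  c=2, p=0
  c=3, p=1
  c=4, p=2
  c=6, p=3
  c=7, p=4

Final answer: 7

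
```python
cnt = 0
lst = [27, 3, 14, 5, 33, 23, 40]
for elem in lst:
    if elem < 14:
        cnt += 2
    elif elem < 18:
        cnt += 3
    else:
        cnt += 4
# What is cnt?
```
Trace:
  cnt=0
  cnt=4, elem=27
  cnt=6, elem=3
  cnt=9, elem=14
  cnt=11, elem=5
  cnt=15, elem=33
  cnt=19, elem=23
  cnt=23, elem=40

Final answer: 23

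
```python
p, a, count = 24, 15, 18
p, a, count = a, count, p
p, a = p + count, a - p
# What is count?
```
Trace:
  p=24, a=15, count=18
  p=15, a=18, count=24
  p=39, a=3, count=24

Final answer: 24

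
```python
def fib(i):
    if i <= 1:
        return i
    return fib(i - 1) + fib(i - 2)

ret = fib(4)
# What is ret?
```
Call trace (a repeated sub-call is expanded the first time; later identical calls just restate its return value):
fib(i=4)
  fib(i=3)
    fib(i=2)
      fib(i=1)
      -> return 1
      fib(i=0)
      -> return 0
    -> return 1
    fib(i=1)
    -> return 1
  -> return 2
  fib(i=2) -> return 1  (same call as traced above)
-> return 3

Final answer: 3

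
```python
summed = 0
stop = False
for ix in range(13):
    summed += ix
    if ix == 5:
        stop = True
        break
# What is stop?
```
Trace:
  summed=0
  summed=0, stop=False
  summed=0, stop=False, ix=0
  summed=1, stop=False, ix=1
  summed=3, stop=False, ix=2
  summed=6, stop=False, ix=3
  summed=10, stop=False, ix=4
  summed=15, stop=True, ix=5

Final answer: True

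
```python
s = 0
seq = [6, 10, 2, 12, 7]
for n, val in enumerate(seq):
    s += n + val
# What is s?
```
Trace:
  s=0
  s=6, n=0, val=6
  s=17, n=1, val=10
  s=21, n=2, val=2
  s=36, n=3, val=12
  s=47, n=4, val=7

Final answer: 47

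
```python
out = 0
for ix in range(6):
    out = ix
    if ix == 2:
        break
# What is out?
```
Trace:
  out=0
  out=0, ix=0
  out=1, ix=1
  out=2, ix=2

Final answer: 2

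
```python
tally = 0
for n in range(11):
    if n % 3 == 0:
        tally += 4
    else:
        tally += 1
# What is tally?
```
Trace:
  tally=0
  tally=4, n=0
  tally=5, n=1
  tally=6, n=2
  tally=10, n=3
  tally=11, n=4
  tally=12, n=5
  tally=16, n=6
  tally=17, n=7
  tally=18, n=8
  tally=22, n=9
  tally=23, n=10

Final answer: 23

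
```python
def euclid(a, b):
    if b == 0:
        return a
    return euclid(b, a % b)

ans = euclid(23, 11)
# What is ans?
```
Call trace:
euclid(a=23, b=11)
  euclid(a=11, b=1)
    euclid(a=1, b=0)
    -> return 1
  -> return 1
-> return 1

Final answer: 1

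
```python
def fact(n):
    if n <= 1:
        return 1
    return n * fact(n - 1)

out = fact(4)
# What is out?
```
Call trace:
fact(n=4)
  fact(n=3)
    fact(n=2)
      fact(n=1)
      -> return 1
    -> return 2
  -> return 6
-> return 24

Final answer: 24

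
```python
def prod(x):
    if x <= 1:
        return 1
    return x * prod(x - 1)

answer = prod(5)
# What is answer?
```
Call trace:
prod(x=5)
  prod(x=4)
    prod(x=3)
      prod(x=2)
        prod(x=1)
        -> return 1
      -> return 2
    -> return 6
  -> return 24
-> return 120

Final answer: 120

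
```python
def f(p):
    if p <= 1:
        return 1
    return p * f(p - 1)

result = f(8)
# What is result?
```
Call trace:
f(p=8)
  f(p=7)
    f(p=6)
      f(p=5)
        f(p=4)
          f(p=3)
            f(p=2)
              f(p=1)
              -> return 1
            -> return 2
          -> return 6
        -> return 24
      -> return 120
    -> return 720
  -> return 5040
-> return 40320

Final answer: 40320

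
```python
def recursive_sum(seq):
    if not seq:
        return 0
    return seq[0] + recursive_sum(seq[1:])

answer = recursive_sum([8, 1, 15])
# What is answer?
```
Call trace:
recursive_sum(seq=[8, 1, 15])
  recursive_sum(seq=[1, 15])
    recursive_sum(seq=[15])
      recursive_sum(seq=[])
      -> return 0
    -> return 15
  -> return 16
-> return 24

Final answer: 24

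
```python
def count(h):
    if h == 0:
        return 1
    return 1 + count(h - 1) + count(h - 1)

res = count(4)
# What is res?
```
Call trace (a repeated sub-call is expanded the first time; later identical calls just restate its return value):
count(h=4)
  count(h=3)
    count(h=2)
      count(h=1)
        count(h=0)
        -> return 1
        count(h=0)
        -> return 1
      -> return 3
      count(h=1) -> return 3  (same call as traced above)
    -> return 7
    count(h=2) -> return 7  (same call as traced above)
  -> return 15
  count(h=3) -> return 15  (same call as traced above)
-> return 31

Final answer: 31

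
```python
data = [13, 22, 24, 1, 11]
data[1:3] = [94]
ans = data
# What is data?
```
Trace:
  data=[13, 22, 24, 1, 11]
  data=[13, 94, 1, 11]
  data=[13, 94, 1, 11], ans=[13, 94, 1, 11]

Final answer: [13, 94, 1, 11]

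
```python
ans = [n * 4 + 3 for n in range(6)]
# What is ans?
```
Trace:
  n=0
  n=1
  n=2
  n=3
  n=4
  n=5
  ans=[3, 7, 11, 15, 19, 23]

Final answer: [3, 7, 11, 15, 19, 23]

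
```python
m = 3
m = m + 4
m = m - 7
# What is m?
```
Trace:
  m=3
  m=7
  m=0

Final answer: 0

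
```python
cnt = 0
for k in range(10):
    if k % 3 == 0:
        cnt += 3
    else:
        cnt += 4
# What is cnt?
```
Trace:
  cnt=0
  cnt=3, k=0
  cnt=7, k=1
  cnt=11, k=2
  cnt=14, k=3
  cnt=18, k=4
  cnt=22, k=5
  cnt=25, k=6
  cnt=29, k=7
  cnt=33, k=8
  cnt=36, k=9

Final answer: 36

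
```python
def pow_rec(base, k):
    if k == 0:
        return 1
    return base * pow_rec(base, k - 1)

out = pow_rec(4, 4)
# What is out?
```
Call trace:
pow_rec(base=4, k=4)
  pow_rec(base=4, k=3)
    pow_rec(base=4, k=2)
      pow_rec(base=4, k=1)
        pow_rec(base=4, k=0)
        -> return 1
      -> return 4
    -> return 16
  -> return 64
-> return 256

Final answer: 256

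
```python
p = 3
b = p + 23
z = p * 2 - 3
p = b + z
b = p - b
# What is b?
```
Trace:
  p=3
  p=3, b=26
  p=3, b=26, z=3
  p=29, b=26, z=3
  p=29, b=3, z=3

Final answer: 3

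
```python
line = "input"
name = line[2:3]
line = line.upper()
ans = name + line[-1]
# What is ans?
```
Trace:
  line='input'
  line='input', name='p'
  line='INPUT', name='p'
  line='INPUT', name='p', ans='pT'

Final answer: 'pT'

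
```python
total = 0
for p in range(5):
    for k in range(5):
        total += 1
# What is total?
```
Trace:
  total=0
  total=1, p=0, k=0
  total=2, p=0, k=1
  total=3, p=0, k=2
  total=4, p=0, k=3
  total=5, p=0, k=4
  total=6, p=1, k=0
  total=7, p=1, k=1
  total=8, p=1, k=2
  total=9, p=1, k=3
  total=10, p=1, k=4
  total=11, p=2, k=0
  total=12, p=2, k=1
  total=13, p=2, k=2
  total=14, p=2, k=3
  total=15, p=2, k=4
  total=16, p=3, k=0
  total=17, p=3, k=1
  total=18, p=3, k=2
  total=19, p=3, k=3
  total=20, p=3, k=4
  total=21, p=4, k=0
  total=22, p=4, k=1
  total=23, p=4, k=2
  total=24, p=4, k=3
  total=25, p=4, k=4

Final answer: 25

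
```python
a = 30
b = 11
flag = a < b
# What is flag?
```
Trace:
  a=30
  a=30, b=11
  a=30, b=11, flag=False

Final answer: False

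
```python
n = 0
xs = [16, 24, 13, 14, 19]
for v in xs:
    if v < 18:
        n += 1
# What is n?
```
Trace:
  n=0
  n=1, v=16
  n=1, v=24
  n=2, v=13
  n=3, v=14
  n=3, v=19

Final answer: 3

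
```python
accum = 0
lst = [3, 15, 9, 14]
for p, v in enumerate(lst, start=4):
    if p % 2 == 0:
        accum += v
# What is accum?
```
Trace:
  accum=0
  accum=3, p=4, v=3
  accum=3, p=5, v=15
  accum=12, p=6, v=9
  accum=12, p=7, v=14

Final answer: 12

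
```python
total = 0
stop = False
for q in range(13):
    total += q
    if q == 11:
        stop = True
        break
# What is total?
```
Trace:
  total=0
  total=0, stop=False
  total=0, stop=False, q=0
  total=1, stop=False, q=1
  total=3, stop=False, q=2
  total=6, stop=False, q=3
  total=10, stop=False, q=4
  total=15, stop=False, q=5
  total=21, stop=False, q=6
  total=28, stop=False, q=7
  total=36, stop=False, q=8
  total=45, stop=False, q=9
  total=55, stop=False, q=10
  total=66, stop=True, q=11

Final answer: 66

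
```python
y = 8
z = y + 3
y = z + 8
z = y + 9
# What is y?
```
Trace:
  y=8
  y=8, z=11
  y=19, z=11
  y=19, z=28

Final answer: 19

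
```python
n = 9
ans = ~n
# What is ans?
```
Trace:
  n=9
  n=9, ans=-10

Final answer: -10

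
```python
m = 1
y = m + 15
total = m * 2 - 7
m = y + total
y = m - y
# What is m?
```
Trace:
  m=1
  m=1, y=16
  m=1, y=16, total=-5
  m=11, y=16, total=-5
  m=11, y=-5, total=-5

Final answer: 11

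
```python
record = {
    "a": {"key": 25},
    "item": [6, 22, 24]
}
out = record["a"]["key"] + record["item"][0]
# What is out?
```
Trace:
  record={'a': {'key': 25}, 'item': [6, 22, 24]}
  record={'a': {'key': 25}, 'item': [6, 22, 24]}, out=31

Final answer: 31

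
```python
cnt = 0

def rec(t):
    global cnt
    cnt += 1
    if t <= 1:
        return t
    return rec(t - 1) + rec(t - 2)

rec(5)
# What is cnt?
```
Call trace (a repeated sub-call is expanded the first time; later identical calls just restate its return value):
rec(t=5)
  rec(t=4)
    rec(t=3)
      rec(t=2)
        rec(t=1)
        -> return 1
        rec(t=0)
        -> return 0
      -> return 1
      rec(t=1)
      -> return 1
    -> return 2
    rec(t=2) -> return 1  (same call as traced above)
  -> return 3
  rec(t=3) -> return 2  (same call as traced above)
-> return 5

cnt is incremented once per call, so count the calls in each subtree. Let C(t) = number of calls made by rec(t).
C(0) = C(1) = 1 (base case, no recursion); C(t) = 1 + C(t - 1) + C(t - 2) otherwise.
C(2) = 1 + C(1) + C(0) = 1 + 1 + 1 = 3
C(3) = 1 + C(2) + C(1) = 1 + 3 + 1 = 5
C(4) = 1 + C(3) + C(2) = 1 + 5 + 3 = 9
C(5) = 1 + C(4) + C(3) = 1 + 9 + 5 = 15
cnt = C(5) = 15

Final answer: 15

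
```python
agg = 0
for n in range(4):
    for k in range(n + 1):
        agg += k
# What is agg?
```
Trace:
  agg=0
  agg=0, n=0, k=0
  agg=0, n=1, k=0
  agg=1, n=1, k=1
  agg=1, n=2, k=0
  agg=2, n=2, k=1
  agg=4, n=2, k=2
  agg=4, n=3, k=0
  agg=5, n=3, k=1
  agg=7, n=3, k=2
  agg=10, n=3, k=3

Final answer: 10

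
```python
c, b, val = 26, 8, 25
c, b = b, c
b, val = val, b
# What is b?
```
Trace:
  c=26, b=8, val=25
  c=8, b=26, val=25
  c=8, b=25, val=26

Final answer: 25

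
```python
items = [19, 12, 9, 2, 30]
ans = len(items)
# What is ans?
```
Trace:
  items=[19, 12, 9, 2, 30]
  items=[19, 12, 9, 2, 30], ans=5

Final answer: 5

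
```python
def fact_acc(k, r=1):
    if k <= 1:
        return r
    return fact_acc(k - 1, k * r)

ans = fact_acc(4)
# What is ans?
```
Call trace:
fact_acc(k=4, r=1)
  fact_acc(k=3, r=4)
    fact_acc(k=2, r=12)
      fact_acc(k=1, r=24)
      -> return 24
    -> return 24
  -> return 24
-> return 24

Final answer: 24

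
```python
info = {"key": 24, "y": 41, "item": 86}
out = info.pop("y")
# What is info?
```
Trace:
  info={'key': 24, 'y': 41, 'item': 86}
  info={'key': 24, 'item': 86}, out=41

Final answer: {'key': 24, 'item': 86}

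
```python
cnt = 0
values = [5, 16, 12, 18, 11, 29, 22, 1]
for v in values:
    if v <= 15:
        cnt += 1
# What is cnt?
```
Trace:
  cnt=0
  cnt=1, v=5
  cnt=1, v=16
  cnt=2, v=12
  cnt=2, v=18
  cnt=3, v=11
  cnt=3, v=29
  cnt=3, v=22
  cnt=4, v=1

Final answer: 4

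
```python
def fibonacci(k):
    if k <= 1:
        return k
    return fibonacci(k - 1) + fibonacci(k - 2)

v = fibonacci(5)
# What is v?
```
Call trace (a repeated sub-call is expanded the first time; later identical calls just restate its return value):
fibonacci(k=5)
  fibonacci(k=4)
    fibonacci(k=3)
      fibonacci(k=2)
        fibonacci(k=1)
        -> return 1
        fibonacci(k=0)
        -> return 0
      -> return 1
      fibonacci(k=1)
      -> return 1
    -> return 2
    fibonacci(k=2) -> return 1  (same call as traced above)
  -> return 3
  fibonacci(k=3) -> return 2  (same call as traced above)
-> return 5

Final answer: 5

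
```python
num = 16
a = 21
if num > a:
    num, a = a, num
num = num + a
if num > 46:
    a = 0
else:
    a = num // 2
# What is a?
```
Trace:
  num=16
  num=16, a=21
  num=16, a=21
  num=37, a=21
  num=37, a=18

Final answer: 18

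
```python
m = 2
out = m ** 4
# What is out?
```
Trace:
  m=2
  m=2, out=16

Final answer: 16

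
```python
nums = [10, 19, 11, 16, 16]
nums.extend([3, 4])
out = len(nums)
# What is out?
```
Trace:
  nums=[10, 19, 11, 16, 16]
  nums=[10, 19, 11, 16, 16, 3, 4]
  nums=[10, 19, 11, 16, 16, 3, 4], out=7

Final answer: 7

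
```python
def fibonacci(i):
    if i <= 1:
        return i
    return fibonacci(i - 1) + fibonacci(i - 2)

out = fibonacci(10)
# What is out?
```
Call trace (a repeated sub-call is expanded the first time; later identical calls just restate its return value):
fibonacci(i=10)
  fibonacci(i=9)
    fibonacci(i=8)
      fibonacci(i=7)
        fibonacci(i=6)
          fibonacci(i=5)
            fibonacci(i=4)
              fibonacci(i=3)
                fibonacci(i=2)
                  fibonacci(i=1)
                  -> return 1
                  fibonacci(i=0)
                  -> return 0
                -> return 1
                fibonacci(i=1)
                -> return 1
              -> return 2
              fibonacci(i=2) -> return 1  (same call as traced above)
            -> return 3
            fibonacci(i=3) -> return 2  (same call as traced above)
          -> return 5
          fibonacci(i=4) -> return 3  (same call as traced above)
        -> return 8
        fibonacci(i=5) -> return 5  (same call as traced above)
      -> return 13
      fibonacci(i=6) -> return 8  (same call as traced above)
    -> return 21
    fibonacci(i=7) -> return 13  (same call as traced above)
  -> return 34
  fibonacci(i=8) -> return 21  (same call as traced above)
-> return 55

Final answer: 55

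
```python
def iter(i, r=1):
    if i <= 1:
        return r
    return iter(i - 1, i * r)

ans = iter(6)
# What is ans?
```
Call trace:
iter(i=6, r=1)
  iter(i=5, r=6)
    iter(i=4, r=30)
      iter(i=3, r=120)
        iter(i=2, r=360)
          iter(i=1, r=720)
          -> return 720
        -> return 720
      -> return 720
    -> return 720
  -> return 720
-> return 720

Final answer: 720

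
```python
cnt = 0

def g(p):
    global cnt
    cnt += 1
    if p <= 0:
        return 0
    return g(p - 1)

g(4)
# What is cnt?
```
Call trace:
g(p=4)
  g(p=3)
    g(p=2)
      g(p=1)
        g(p=0)
        -> return 0
      -> return 0
    -> return 0
  -> return 0
-> return 0

cnt is incremented once per call. g is entered once for each p = 4, 3, 2, 1, 0 (the p <= 0 call returns without recursing), i.e. 4 + 1 calls.
cnt = 5

Final answer: 5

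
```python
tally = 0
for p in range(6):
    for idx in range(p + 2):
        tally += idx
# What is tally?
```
Trace:
  tally=0
  tally=0, p=0, idx=0
  tally=1, p=0, idx=1
  tally=1, p=1, idx=0
  tally=2, p=1, idx=1
  tally=4, p=1, idx=2
  tally=4, p=2, idx=0
  tally=5, p=2, idx=1
  tally=7, p=2, idx=2
  tally=10, p=2, idx=3
  tally=10, p=3, idx=0
  tally=11, p=3, idx=1
  tally=13, p=3, idx=2
  tally=16, p=3, idx=3
  tally=20, p=3, idx=4
  tally=20, p=4, idx=0
  tally=21, p=4, idx=1
  tally=23, p=4, idx=2
  tally=26, p=4, idx=3
  tally=30, p=4, idx=4
  tally=35, p=4, idx=5
  tally=35, p=5, idx=0
  tally=36, p=5, idx=1
  tally=38, p=5, idx=2
  tally=41, p=5, idx=3
  tally=45, p=5, idx=4
  tally=50, p=5, idx=5
  tally=56, p=5, idx=6

Final answer: 56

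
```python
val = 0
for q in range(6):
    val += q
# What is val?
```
Trace:
  val=0
  val=0, q=0
  val=1, q=1
  val=3, q=2
  val=6, q=3
  val=10, q=4
  val=15, q=5

Final answer: 15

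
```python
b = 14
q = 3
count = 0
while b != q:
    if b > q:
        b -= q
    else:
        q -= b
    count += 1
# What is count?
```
Trace:
  b=14
  b=14, q=3
  b=14, q=3, count=0
  b=11, q=3, count=1
  b=8, q=3, count=2
  b=5, q=3, count=3
  b=2, q=3, count=4
  b=2, q=1, count=5
  b=1, q=1, count=6

Final answer: 6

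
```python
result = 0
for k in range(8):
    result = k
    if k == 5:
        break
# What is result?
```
Trace:
  result=0
  result=0, k=0
  result=1, k=1
  result=2, k=2
  result=3, k=3
  result=4, k=4
  result=5, k=5

Final answer: 5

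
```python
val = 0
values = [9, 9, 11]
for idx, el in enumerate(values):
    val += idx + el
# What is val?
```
Trace:
  val=0
  val=9, idx=0, el=9
  val=19, idx=1, el=9
  val=32, idx=2, el=11

Final answer: 32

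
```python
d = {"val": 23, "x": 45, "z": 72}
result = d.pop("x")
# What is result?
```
Trace:
  d={'val': 23, 'x': 45, 'z': 72}
  d={'val': 23, 'z': 72}, result=45

Final answer: 45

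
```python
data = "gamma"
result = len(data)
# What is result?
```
Trace:
  data='gamma'
  data='gamma', result=5

Final answer: 5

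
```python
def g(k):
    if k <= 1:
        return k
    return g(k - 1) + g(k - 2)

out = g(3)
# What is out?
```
Call trace:
g(k=3)
  g(k=2)
    g(k=1)
    -> return 1
    g(k=0)
    -> return 0
  -> return 1
  g(k=1)
  -> return 1
-> return 2

Final answer: 2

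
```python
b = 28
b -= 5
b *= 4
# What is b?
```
Trace:
  b=28
  b=23
  b=92

Final answer: 92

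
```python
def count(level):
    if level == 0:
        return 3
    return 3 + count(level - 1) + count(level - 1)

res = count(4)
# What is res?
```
Call trace (a repeated sub-call is expanded the first time; later identical calls just restate its return value):
count(level=4)
  count(level=3)
    count(level=2)
      count(level=1)
        count(level=0)
        -> return 3
        count(level=0)
        -> return 3
      -> return 9
      count(level=1) -> return 9  (same call as traced above)
    -> return 21
    count(level=2) -> return 21  (same call as traced above)
  -> return 45
  count(level=3) -> return 45  (same call as traced above)
-> return 93

Final answer: 93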